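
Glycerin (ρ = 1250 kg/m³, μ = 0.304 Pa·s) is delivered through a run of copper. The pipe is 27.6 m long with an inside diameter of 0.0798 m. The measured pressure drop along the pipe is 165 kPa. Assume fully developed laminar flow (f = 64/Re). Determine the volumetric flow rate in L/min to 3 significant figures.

For laminar flow, f = 64/Re with Re = ρVD/μ, so Darcy-Weisbach reduces to ΔP = 32μLV/D². Solving for V: V = ΔP·D²/(32μL) = 1.65e+05·(0.0798)²/(32·0.304·27.6) = 3.913 m/s.
Check: Re = ρVD/μ = 1250·3.913·0.0798/0.304 = 1284 < 2300, so the laminar assumption holds.
Q = V·A = 3.913·(π/4·0.0798²) = 0.01957 m³/s = 1170 L/min.

Q ≈ 1170 L/min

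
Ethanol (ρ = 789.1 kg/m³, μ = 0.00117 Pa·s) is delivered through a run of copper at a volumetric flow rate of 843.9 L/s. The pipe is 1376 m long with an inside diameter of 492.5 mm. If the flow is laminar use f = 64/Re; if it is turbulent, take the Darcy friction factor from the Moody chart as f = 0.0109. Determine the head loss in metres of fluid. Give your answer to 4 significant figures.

Q = 843.9 L/s = 843.9/1000 = 0.8439 m³/s.
Cross-sectional area A = πD²/4 = π(0.4925)²/4 = 0.1905 m²; mean velocity V = Q/A = 0.8439/0.1905 = 4.43 m/s.
Reynolds number Re = ρVD/μ = 789.1 · 4.43 · 0.4925 / 0.00117 = 1.471e+06.
Re > 4000 → turbulent; use the Moody-chart value f = 0.0109.
Darcy-Weisbach: ΔP = f(L/D)(ρV²/2) = 0.0109·(1376/0.4925)·(789.1·4.43²/2) = 0.0109·2794·7742 = 2.358e+05 Pa.
Head loss h_f = ΔP/(ρg) = 2.358e+05/(789.1·9.81) = 30.46 m.

h_f ≈ 30.46 m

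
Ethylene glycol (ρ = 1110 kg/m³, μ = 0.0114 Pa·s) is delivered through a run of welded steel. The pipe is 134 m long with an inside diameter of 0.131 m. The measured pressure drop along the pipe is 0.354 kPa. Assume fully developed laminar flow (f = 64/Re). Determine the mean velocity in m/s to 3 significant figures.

V ≈ 0.124 m/s

For laminar flow, f = 64/Re with Re = ρVD/μ, so Darcy-Weisbach reduces to ΔP = 32μLV/D². Solving for V: V = ΔP·D²/(32μL) = 354·(0.131)²/(32·0.0114·134) = 0.1243 m/s.
Check: Re = ρVD/μ = 1110·0.1243·0.131/0.0114 = 1585 < 2300, so the laminar assumption holds.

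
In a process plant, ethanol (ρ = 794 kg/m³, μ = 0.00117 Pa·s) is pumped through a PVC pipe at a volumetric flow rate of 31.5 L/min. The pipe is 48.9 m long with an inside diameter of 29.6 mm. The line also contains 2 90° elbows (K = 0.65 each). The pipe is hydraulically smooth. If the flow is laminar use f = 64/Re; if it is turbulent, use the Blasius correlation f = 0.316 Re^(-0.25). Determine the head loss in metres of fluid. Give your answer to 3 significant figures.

Q = 31.5 L/min = 31.5/60000 = 0.000525 m³/s.
Cross-sectional area A = πD²/4 = π(0.0296)²/4 = 0.0006881 m²; mean velocity V = Q/A = 0.000525/0.0006881 = 0.7629 m/s.
Reynolds number Re = ρVD/μ = 794 · 0.7629 · 0.0296 / 0.00117 = 1.533e+04.
Re > 4000 → turbulent. Smooth-pipe (Blasius): f = 0.316 Re^(-0.25) = 0.316/(1.533e+04)^0.25 = 0.0284.
Total minor-loss coefficient ΣK = 2·0.65 = 1.3.
ΔP = [f·L/D + ΣK]·(ρV²/2) = [0.0284·48.9/0.0296 + 1.3]·(794·0.7629²/2) = [46.92 + 1.3]·231.1 = 1.114e+04 Pa.
Head loss h_f = ΔP/(ρg) = 1.114e+04/(794·9.81) = 1.43 m.

h_f ≈ 1.43 m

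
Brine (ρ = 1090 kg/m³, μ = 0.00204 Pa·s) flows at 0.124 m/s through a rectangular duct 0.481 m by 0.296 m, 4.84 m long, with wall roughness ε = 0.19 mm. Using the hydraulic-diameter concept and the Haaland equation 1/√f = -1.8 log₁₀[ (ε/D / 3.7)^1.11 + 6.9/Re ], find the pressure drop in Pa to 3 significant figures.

Hydraulic diameter D_h = 4A/P = 4·(0.481·0.296)/(2·(0.481+0.296)) = 0.5695/1.554 = 0.3665 m.
Re = ρVD_h/μ = 1090·0.124·0.3665/0.00204 = 2.428e+04.
ε/D_h = 0.00019/0.3665 = 0.000518; Haaland gives 1/√f = -1.8 log₁₀[5.28e-05+0.000284] = 6.25, so f = 0.0256.
ΔP = f(L/D_h)(ρV²/2) = 0.0256·4.84/0.3665·8.38 = 2.833 Pa.

ΔP ≈ 2.83 Pa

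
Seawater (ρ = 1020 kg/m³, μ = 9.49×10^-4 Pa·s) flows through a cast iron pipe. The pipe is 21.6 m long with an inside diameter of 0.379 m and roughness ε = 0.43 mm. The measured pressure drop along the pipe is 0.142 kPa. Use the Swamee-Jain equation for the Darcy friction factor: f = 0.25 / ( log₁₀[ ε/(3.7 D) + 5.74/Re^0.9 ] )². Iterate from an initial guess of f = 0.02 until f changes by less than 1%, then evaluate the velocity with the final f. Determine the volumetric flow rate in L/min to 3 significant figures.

Q ≈ 3210 L/min

Rearranging Darcy-Weisbach: V = √(2·ΔP·D/(f·L·ρ)). With ε/D = 0.00043/0.379 = 0.00113, iterate starting from f = 0.02:
  f = 0.02 → V = √(2·142·0.379/(0.02·21.6·1020)) = 0.4942 m/s; Re = ρVD/μ = 2.013e+05; f → 0.0217
  f = 0.0217 → V = 0.4745 m/s; Re = 1.933e+05; f → 0.02175
Converged (Δf/f < 1%). With the final f = 0.02175: V = √(2·142·0.379/(0.02175·21.6·1020)) = 0.474 m/s.
Q = V·A = 0.474·(π/4·0.379²) = 0.05347 m³/s = 3210 L/min.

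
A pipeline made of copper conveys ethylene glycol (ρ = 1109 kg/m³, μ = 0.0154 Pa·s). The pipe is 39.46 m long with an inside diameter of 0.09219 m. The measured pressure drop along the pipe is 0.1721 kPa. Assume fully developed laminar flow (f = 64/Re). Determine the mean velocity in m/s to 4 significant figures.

For laminar flow, f = 64/Re with Re = ρVD/μ, so Darcy-Weisbach reduces to ΔP = 32μLV/D². Solving for V: V = ΔP·D²/(32μL) = 172.1·(0.09219)²/(32·0.0154·39.46) = 0.07522 m/s.
Check: Re = ρVD/μ = 1109·0.07522·0.09219/0.0154 = 499.4 < 2300, so the laminar assumption holds.

V ≈ 0.07522 m/s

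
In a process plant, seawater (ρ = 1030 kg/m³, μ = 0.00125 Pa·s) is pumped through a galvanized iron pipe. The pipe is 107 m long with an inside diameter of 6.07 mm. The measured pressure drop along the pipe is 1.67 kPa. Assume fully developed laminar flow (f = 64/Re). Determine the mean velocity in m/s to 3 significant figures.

V ≈ 0.0144 m/s

For laminar flow, f = 64/Re with Re = ρVD/μ, so Darcy-Weisbach reduces to ΔP = 32μLV/D². Solving for V: V = ΔP·D²/(32μL) = 1670·(0.00607)²/(32·0.00125·107) = 0.01438 m/s.
Check: Re = ρVD/μ = 1030·0.01438·0.00607/0.00125 = 71.91 < 2300, so the laminar assumption holds.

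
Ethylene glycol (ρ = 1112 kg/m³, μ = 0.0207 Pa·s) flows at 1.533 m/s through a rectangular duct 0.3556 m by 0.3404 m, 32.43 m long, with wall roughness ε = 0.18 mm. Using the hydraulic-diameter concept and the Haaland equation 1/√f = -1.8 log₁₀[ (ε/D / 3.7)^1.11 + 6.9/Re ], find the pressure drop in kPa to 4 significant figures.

ΔP ≈ 3.014 kPa

Hydraulic diameter D_h = 4A/P = 4·(0.3556·0.3404)/(2·(0.3556+0.3404)) = 0.4842/1.392 = 0.3478 m.
Re = ρVD_h/μ = 1112·1.533·0.3478/0.0207 = 2.864e+04.
ε/D_h = 0.00018/0.3478 = 0.000517; Haaland gives 1/√f = -1.8 log₁₀[5.27e-05+0.000241] = 6.358, so f = 0.02474.
ΔP = f(L/D_h)(ρV²/2) = 0.02474·32.43/0.3478·1307 = 3014 Pa.
ΔP = 3.014 kPa.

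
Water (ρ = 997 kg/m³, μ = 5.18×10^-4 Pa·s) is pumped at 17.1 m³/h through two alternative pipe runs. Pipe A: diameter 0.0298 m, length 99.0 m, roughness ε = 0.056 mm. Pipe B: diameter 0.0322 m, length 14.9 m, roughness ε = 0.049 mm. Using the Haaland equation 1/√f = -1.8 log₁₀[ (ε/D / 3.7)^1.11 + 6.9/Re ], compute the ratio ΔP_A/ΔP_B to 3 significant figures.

Pipe A: V = Q/A = 0.00475/0.0006975 = 6.81 m/s; Re = 3.906e+05; ε/D = 0.00188; Haaland → f = 0.02351; ΔP_A = f(L/D)(ρV²/2) = 1.806e+06 Pa.
Pipe B: V = Q/A = 0.00475/0.0008143 = 5.833 m/s; Re = 3.615e+05; ε/D = 0.00152; Haaland → f = 0.02238; ΔP_B = f(L/D)(ρV²/2) = 1.757e+05 Pa.
ΔP_A/ΔP_B = 1.806e+06/1.757e+05 = 10.3.

ΔP_A/ΔP_B ≈ 10.3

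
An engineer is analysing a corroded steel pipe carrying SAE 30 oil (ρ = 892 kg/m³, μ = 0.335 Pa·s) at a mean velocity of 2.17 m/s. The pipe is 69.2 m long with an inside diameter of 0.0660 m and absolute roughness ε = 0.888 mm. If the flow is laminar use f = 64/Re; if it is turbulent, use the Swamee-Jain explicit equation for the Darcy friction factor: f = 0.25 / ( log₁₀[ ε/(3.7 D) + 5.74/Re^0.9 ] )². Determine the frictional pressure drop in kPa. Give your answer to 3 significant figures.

ΔP ≈ 370 kPa

Reynolds number Re = ρVD/μ = 892 · 2.17 · 0.066 / 0.335 = 381.3.
Re < 2300 → laminar flow, so f = 64/Re = 64/381.3 = 0.1678 (the turbulent correlation is not needed).
Darcy-Weisbach: ΔP = f(L/D)(ρV²/2) = 0.1678·(69.2/0.066)·(892·2.17²/2) = 0.1678·1048·2100 = 3.695e+05 Pa.
ΔP = 3.695e+05 Pa = 370 kPa.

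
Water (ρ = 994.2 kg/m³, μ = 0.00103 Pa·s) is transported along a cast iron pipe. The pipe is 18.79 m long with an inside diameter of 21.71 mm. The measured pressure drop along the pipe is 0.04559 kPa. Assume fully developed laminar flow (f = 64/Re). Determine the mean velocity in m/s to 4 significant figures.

For laminar flow, f = 64/Re with Re = ρVD/μ, so Darcy-Weisbach reduces to ΔP = 32μLV/D². Solving for V: V = ΔP·D²/(32μL) = 45.59·(0.02171)²/(32·0.00103·18.79) = 0.0347 m/s.
Check: Re = ρVD/μ = 994.2·0.0347·0.02171/0.00103 = 727.1 < 2300, so the laminar assumption holds.

V ≈ 0.03470 m/s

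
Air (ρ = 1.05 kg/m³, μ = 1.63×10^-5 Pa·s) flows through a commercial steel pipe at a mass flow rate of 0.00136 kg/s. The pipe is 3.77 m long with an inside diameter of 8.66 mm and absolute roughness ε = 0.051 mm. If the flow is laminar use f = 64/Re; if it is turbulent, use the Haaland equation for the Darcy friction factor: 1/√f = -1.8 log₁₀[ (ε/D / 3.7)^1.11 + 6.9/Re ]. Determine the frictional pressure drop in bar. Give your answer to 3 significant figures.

ΔP ≈ 0.0414 bar

A = πD²/4 = π(0.00866)²/4 = 5.89e-05 m²; mean velocity V = ṁ/(ρA) = 0.00136/(1.05 · 5.89e-05) = 21.99 m/s.
Reynolds number Re = ρVD/μ = 1.05 · 21.99 · 0.00866 / 1.63e-05 = 1.227e+04.
Re > 4000 → turbulent. Relative roughness ε/D = 5.1e-05/0.00866 = 0.00589. Haaland: 1/√f = -1.8 log₁₀[(0.00589/3.7)^1.11 + 6.9/1.227e+04] = -1.8 log₁₀[0.000784 + 0.000562] = 5.168, so f = 0.03745.
Darcy-Weisbach: ΔP = f(L/D)(ρV²/2) = 0.03745·(3.77/0.00866)·(1.05·21.99²/2) = 0.03745·435.3·253.9 = 4138 Pa.
ΔP = 4138 Pa = 0.0414 bar.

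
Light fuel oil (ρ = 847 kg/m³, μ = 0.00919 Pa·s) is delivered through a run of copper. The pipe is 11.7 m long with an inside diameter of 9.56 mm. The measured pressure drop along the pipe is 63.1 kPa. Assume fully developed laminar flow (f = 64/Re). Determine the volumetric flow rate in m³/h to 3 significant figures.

Q ≈ 0.433 m³/h

For laminar flow, f = 64/Re with Re = ρVD/μ, so Darcy-Weisbach reduces to ΔP = 32μLV/D². Solving for V: V = ΔP·D²/(32μL) = 6.31e+04·(0.00956)²/(32·0.00919·11.7) = 1.676 m/s.
Check: Re = ρVD/μ = 847·1.676·0.00956/0.00919 = 1477 < 2300, so the laminar assumption holds.
Q = V·A = 1.676·(π/4·0.00956²) = 0.0001203 m³/s = 0.433 m³/h.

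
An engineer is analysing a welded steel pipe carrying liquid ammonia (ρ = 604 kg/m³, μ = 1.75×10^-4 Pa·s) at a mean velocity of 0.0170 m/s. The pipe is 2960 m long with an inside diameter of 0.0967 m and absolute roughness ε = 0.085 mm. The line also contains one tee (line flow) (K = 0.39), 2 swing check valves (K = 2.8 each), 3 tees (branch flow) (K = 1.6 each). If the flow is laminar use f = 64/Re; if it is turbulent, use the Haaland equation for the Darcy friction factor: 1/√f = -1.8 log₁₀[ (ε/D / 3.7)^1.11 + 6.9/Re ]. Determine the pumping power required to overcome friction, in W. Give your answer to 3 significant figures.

Reynolds number Re = ρVD/μ = 604 · 0.017 · 0.0967 / 0.000175 = 5674.
Re > 4000 → turbulent. Relative roughness ε/D = 8.5e-05/0.0967 = 0.000879. Haaland: 1/√f = -1.8 log₁₀[(0.000879/3.7)^1.11 + 6.9/5674] = -1.8 log₁₀[9.49e-05 + 0.00122] = 5.188, so f = 0.03715.
Total minor-loss coefficient ΣK = 1·0.39 + 2·2.8 + 3·1.6 = 10.8.
ΔP = [f·L/D + ΣK]·(ρV²/2) = [0.03715·2960/0.0967 + 10.8]·(604·0.017²/2) = [1137 + 10.8]·0.08728 = 100.2 Pa.
Q = V·A = 0.017·0.007344 = 0.0001249 m³/s.
Pumping power P = QΔP = 0.0001249·100.2 = 0.01251 W = 0.0125 W.

P ≈ 0.0125 W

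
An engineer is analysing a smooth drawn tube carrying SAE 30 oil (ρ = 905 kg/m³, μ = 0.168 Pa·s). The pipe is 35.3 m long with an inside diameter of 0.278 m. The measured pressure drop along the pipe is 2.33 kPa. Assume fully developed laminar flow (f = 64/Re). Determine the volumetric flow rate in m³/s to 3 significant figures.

For laminar flow, f = 64/Re with Re = ρVD/μ, so Darcy-Weisbach reduces to ΔP = 32μLV/D². Solving for V: V = ΔP·D²/(32μL) = 2330·(0.278)²/(32·0.168·35.3) = 0.9489 m/s.
Check: Re = ρVD/μ = 905·0.9489·0.278/0.168 = 1421 < 2300, so the laminar assumption holds.
Q = V·A = 0.9489·(π/4·0.278²) = 0.0576 m³/s = 0.0576 m³/s.

Q ≈ 0.0576 m³/s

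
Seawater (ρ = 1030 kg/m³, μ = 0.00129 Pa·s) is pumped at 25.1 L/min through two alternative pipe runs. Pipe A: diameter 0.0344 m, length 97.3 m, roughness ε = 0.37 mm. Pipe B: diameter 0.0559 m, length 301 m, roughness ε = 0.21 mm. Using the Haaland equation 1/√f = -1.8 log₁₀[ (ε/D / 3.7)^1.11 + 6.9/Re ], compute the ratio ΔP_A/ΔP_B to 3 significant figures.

Pipe A: V = Q/A = 0.0004183/0.0009294 = 0.4501 m/s; Re = 1.236e+04; ε/D = 0.0108; Haaland → f = 0.04296; ΔP_A = f(L/D)(ρV²/2) = 1.268e+04 Pa.
Pipe B: V = Q/A = 0.0004183/0.002454 = 0.1705 m/s; Re = 7608; ε/D = 0.00376; Haaland → f = 0.03775; ΔP_B = f(L/D)(ρV²/2) = 3042 Pa.
ΔP_A/ΔP_B = 1.268e+04/3042 = 4.17.

ΔP_A/ΔP_B ≈ 4.17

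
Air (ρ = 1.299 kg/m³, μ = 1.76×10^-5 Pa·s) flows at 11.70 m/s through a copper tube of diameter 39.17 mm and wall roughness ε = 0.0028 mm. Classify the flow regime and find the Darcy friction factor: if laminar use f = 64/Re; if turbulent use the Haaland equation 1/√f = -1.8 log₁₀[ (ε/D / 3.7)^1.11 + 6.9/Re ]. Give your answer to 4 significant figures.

f ≈ 0.02281

Re = ρVD/μ = 1.299·11.7·0.03917/1.76e-05 = 3.382e+04.
Re > 4000 → turbulent. ε/D = 2.8e-06/0.03917 = 7.15e-05; Haaland: 1/√f = -1.8 log₁₀[5.85e-06 + 0.000204] = 6.621, so f = 0.02281.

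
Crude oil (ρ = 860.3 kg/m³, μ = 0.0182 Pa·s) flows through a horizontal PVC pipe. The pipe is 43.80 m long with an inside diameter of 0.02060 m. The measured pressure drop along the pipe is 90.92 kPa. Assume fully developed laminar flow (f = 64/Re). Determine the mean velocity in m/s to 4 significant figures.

For laminar flow, f = 64/Re with Re = ρVD/μ, so Darcy-Weisbach reduces to ΔP = 32μLV/D². Solving for V: V = ΔP·D²/(32μL) = 9.092e+04·(0.0206)²/(32·0.0182·43.8) = 1.513 m/s.
Check: Re = ρVD/μ = 860.3·1.513·0.0206/0.0182 = 1473 < 2300, so the laminar assumption holds.

V ≈ 1.513 m/s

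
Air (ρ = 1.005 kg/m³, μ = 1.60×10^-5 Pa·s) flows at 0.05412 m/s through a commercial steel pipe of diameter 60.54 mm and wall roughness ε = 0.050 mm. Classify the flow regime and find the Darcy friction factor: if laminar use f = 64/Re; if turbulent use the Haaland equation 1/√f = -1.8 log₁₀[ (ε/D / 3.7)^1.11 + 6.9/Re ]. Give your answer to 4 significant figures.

f ≈ 0.3110

Re = ρVD/μ = 1.005·0.05412·0.06054/1.6e-05 = 205.8.
Re < 2300 → laminar, so f = 64/Re = 0.311 (roughness is irrelevant in laminar flow).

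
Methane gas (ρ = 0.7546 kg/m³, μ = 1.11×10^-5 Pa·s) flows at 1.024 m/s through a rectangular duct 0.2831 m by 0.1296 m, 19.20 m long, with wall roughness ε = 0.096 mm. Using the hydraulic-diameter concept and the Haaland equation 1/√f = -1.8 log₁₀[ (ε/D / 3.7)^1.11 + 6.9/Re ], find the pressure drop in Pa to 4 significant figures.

Hydraulic diameter D_h = 4A/P = 4·(0.2831·0.1296)/(2·(0.2831+0.1296)) = 0.1468/0.8254 = 0.1778 m.
Re = ρVD_h/μ = 0.7546·1.024·0.1778/1.11e-05 = 1.238e+04.
ε/D_h = 9.6e-05/0.1778 = 0.00054; Haaland gives 1/√f = -1.8 log₁₀[5.52e-05+0.000557] = 5.783, so f = 0.0299.
ΔP = f(L/D_h)(ρV²/2) = 0.0299·19.2/0.1778·0.3956 = 1.277 Pa.

ΔP ≈ 1.277 Pa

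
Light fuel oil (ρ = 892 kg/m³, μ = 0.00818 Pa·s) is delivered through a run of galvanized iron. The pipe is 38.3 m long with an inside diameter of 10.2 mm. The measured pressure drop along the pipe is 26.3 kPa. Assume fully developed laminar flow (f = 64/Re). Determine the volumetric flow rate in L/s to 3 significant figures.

Q ≈ 0.0223 L/s

For laminar flow, f = 64/Re with Re = ρVD/μ, so Darcy-Weisbach reduces to ΔP = 32μLV/D². Solving for V: V = ΔP·D²/(32μL) = 2.63e+04·(0.0102)²/(32·0.00818·38.3) = 0.2729 m/s.
Check: Re = ρVD/μ = 892·0.2729·0.0102/0.00818 = 303.6 < 2300, so the laminar assumption holds.
Q = V·A = 0.2729·(π/4·0.0102²) = 2.23e-05 m³/s = 0.0223 L/s.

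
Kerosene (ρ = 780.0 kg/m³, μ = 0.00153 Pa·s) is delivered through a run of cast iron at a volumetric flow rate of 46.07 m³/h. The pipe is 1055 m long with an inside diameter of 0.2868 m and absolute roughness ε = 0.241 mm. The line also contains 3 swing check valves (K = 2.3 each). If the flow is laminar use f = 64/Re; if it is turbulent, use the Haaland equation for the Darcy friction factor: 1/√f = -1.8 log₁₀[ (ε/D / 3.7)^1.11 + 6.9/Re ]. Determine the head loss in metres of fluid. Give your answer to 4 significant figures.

Q = 46.07 m³/h = 46.07/3600 = 0.0128 m³/s.
Cross-sectional area A = πD²/4 = π(0.2868)²/4 = 0.0646 m²; mean velocity V = Q/A = 0.0128/0.0646 = 0.1981 m/s.
Reynolds number Re = ρVD/μ = 780 · 0.1981 · 0.2868 / 0.00153 = 2.896e+04.
Re > 4000 → turbulent. Relative roughness ε/D = 0.000241/0.2868 = 0.00084. Haaland: 1/√f = -1.8 log₁₀[(0.00084/3.7)^1.11 + 6.9/2.896e+04] = -1.8 log₁₀[9.02e-05 + 0.000238] = 6.27, so f = 0.02543.
Total minor-loss coefficient ΣK = 3·2.3 = 6.9.
ΔP = [f·L/D + ΣK]·(ρV²/2) = [0.02543·1055/0.2868 + 6.9]·(780·0.1981²/2) = [93.56 + 6.9]·15.3 = 1537 Pa.
Head loss h_f = ΔP/(ρg) = 1537/(780·9.81) = 0.2009 m.

h_f ≈ 0.2009 m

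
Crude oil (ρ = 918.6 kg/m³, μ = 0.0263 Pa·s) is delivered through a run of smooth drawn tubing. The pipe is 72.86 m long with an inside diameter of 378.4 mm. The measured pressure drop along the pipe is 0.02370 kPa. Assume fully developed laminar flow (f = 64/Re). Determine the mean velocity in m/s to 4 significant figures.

V ≈ 0.05534 m/s

For laminar flow, f = 64/Re with Re = ρVD/μ, so Darcy-Weisbach reduces to ΔP = 32μLV/D². Solving for V: V = ΔP·D²/(32μL) = 23.7·(0.3784)²/(32·0.0263·72.86) = 0.05534 m/s.
Check: Re = ρVD/μ = 918.6·0.05534·0.3784/0.0263 = 731.4 < 2300, so the laminar assumption holds.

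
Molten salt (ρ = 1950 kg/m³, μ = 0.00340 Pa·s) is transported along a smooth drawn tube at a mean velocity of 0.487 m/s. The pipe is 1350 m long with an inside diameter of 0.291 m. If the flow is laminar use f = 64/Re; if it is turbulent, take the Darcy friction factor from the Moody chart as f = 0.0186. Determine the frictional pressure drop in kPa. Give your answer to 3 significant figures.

Reynolds number Re = ρVD/μ = 1950 · 0.487 · 0.291 / 0.0034 = 8.128e+04.
Re > 4000 → turbulent; use the Moody-chart value f = 0.0186.
Darcy-Weisbach: ΔP = f(L/D)(ρV²/2) = 0.0186·(1350/0.291)·(1950·0.487²/2) = 0.0186·4639·231.2 = 1.995e+04 Pa.
ΔP = 1.995e+04 Pa = 20.0 kPa.

ΔP ≈ 20.0 kPa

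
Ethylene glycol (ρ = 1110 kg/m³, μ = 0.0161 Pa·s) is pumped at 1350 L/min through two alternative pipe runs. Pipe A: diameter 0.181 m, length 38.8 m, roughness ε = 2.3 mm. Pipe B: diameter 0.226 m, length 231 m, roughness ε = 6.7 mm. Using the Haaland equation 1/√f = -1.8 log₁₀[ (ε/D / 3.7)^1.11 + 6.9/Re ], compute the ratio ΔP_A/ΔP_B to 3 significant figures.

ΔP_A/ΔP_B ≈ 0.383

Pipe A: V = Q/A = 0.0225/0.02573 = 0.8745 m/s; Re = 1.091e+04; ε/D = 0.0127; Haaland → f = 0.04542; ΔP_A = f(L/D)(ρV²/2) = 4132 Pa.
Pipe B: V = Q/A = 0.0225/0.04011 = 0.5609 m/s; Re = 8739; ε/D = 0.0296; Haaland → f = 0.06045; ΔP_B = f(L/D)(ρV²/2) = 1.079e+04 Pa.
ΔP_A/ΔP_B = 4132/1.079e+04 = 0.383.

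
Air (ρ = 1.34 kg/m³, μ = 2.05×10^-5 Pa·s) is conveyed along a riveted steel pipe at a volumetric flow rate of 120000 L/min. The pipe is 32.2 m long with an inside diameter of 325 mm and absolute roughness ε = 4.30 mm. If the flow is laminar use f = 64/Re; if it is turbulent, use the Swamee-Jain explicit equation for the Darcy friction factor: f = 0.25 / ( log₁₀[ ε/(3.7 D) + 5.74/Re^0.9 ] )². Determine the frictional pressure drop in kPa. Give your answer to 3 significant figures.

ΔP ≈ 1.62 kPa

Q = 120000 L/min = 120000/60000 = 2 m³/s.
Cross-sectional area A = πD²/4 = π(0.325)²/4 = 0.08296 m²; mean velocity V = Q/A = 2/0.08296 = 24.11 m/s.
Reynolds number Re = ρVD/μ = 1.34 · 24.11 · 0.325 / 2.05e-05 = 5.122e+05.
Re > 4000 → turbulent. Relative roughness ε/D = 0.0043/0.325 = 0.0132. Swamee-Jain: f = 0.25/(log₁₀[0.0132/3.7 + 5.74/5.122e+05^0.9])² = 0.25/(log₁₀[0.00358 + 4.17e-05])² = 0.25/(-2.442)² = 0.04194.
Darcy-Weisbach: ΔP = f(L/D)(ρV²/2) = 0.04194·(32.2/0.325)·(1.34·24.11²/2) = 0.04194·99.08·389.4 = 1618 Pa.
ΔP = 1618 Pa = 1.62 kPa.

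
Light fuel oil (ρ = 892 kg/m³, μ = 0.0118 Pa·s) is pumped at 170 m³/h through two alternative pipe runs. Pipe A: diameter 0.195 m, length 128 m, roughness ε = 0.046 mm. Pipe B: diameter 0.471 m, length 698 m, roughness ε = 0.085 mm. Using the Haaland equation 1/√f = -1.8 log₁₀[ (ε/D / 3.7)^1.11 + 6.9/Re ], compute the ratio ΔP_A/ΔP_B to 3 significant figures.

ΔP_A/ΔP_B ≈ 12.1

Pipe A: V = Q/A = 0.04722/0.02986 = 1.581 m/s; Re = 2.331e+04; ε/D = 0.000236; Haaland → f = 0.02523; ΔP_A = f(L/D)(ρV²/2) = 1.847e+04 Pa.
Pipe B: V = Q/A = 0.04722/0.1742 = 0.271 m/s; Re = 9650; ε/D = 0.00018; Haaland → f = 0.03139; ΔP_B = f(L/D)(ρV²/2) = 1524 Pa.
ΔP_A/ΔP_B = 1.847e+04/1524 = 12.1.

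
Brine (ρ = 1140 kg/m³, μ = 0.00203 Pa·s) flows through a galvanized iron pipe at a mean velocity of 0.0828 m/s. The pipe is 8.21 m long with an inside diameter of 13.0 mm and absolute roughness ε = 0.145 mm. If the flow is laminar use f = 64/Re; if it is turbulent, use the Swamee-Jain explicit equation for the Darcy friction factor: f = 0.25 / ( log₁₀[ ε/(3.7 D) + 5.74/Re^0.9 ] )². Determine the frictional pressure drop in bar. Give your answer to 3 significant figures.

ΔP ≈ 0.00261 bar

Reynolds number Re = ρVD/μ = 1140 · 0.0828 · 0.013 / 0.00203 = 604.5.
Re < 2300 → laminar flow, so f = 64/Re = 64/604.5 = 0.1059 (the turbulent correlation is not needed).
Darcy-Weisbach: ΔP = f(L/D)(ρV²/2) = 0.1059·(8.21/0.013)·(1140·0.0828²/2) = 0.1059·631.5·3.908 = 261.3 Pa.
ΔP = 261.3 Pa = 0.00261 bar.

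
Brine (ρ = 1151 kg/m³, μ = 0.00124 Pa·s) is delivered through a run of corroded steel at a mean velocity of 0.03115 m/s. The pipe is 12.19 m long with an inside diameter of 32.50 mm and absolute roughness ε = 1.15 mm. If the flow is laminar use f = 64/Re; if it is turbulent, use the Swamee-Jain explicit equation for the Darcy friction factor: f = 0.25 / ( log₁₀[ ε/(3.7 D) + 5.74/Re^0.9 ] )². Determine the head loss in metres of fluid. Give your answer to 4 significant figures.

Reynolds number Re = ρVD/μ = 1151 · 0.03115 · 0.0325 / 0.00124 = 939.7.
Re < 2300 → laminar flow, so f = 64/Re = 64/939.7 = 0.06811 (the turbulent correlation is not needed).
Darcy-Weisbach: ΔP = f(L/D)(ρV²/2) = 0.06811·(12.19/0.0325)·(1151·0.03115²/2) = 0.06811·375.1·0.5584 = 14.26 Pa.
Head loss h_f = ΔP/(ρg) = 14.26/(1151·9.81) = 0.001263 m.

h_f ≈ 0.001263 m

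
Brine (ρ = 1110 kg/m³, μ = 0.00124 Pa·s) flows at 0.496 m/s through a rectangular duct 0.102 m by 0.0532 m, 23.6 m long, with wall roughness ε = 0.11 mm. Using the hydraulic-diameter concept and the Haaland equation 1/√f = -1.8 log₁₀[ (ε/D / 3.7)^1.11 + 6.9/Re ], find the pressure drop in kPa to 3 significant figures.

Hydraulic diameter D_h = 4A/P = 4·(0.102·0.0532)/(2·(0.102+0.0532)) = 0.02171/0.3104 = 0.06993 m.
Re = ρVD_h/μ = 1110·0.496·0.06993/0.00124 = 3.105e+04.
ε/D_h = 0.00011/0.06993 = 0.00157; Haaland gives 1/√f = -1.8 log₁₀[0.000181+0.000222] = 6.11, so f = 0.02679.
ΔP = f(L/D_h)(ρV²/2) = 0.02679·23.6/0.06993·136.5 = 1234 Pa.
ΔP = 1.23 kPa.

ΔP ≈ 1.23 kPa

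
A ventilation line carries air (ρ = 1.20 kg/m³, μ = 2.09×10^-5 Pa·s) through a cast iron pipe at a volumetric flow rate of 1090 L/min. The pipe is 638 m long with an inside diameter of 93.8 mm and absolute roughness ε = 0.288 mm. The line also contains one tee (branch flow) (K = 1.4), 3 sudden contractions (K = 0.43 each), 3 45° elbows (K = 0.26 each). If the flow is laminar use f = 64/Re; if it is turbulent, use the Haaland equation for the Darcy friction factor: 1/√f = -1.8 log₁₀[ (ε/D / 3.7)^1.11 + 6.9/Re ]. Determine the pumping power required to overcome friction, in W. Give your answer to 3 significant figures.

P ≈ 17.1 W

Q = 1090 L/min = 1090/60000 = 0.01817 m³/s.
Cross-sectional area A = πD²/4 = π(0.0938)²/4 = 0.00691 m²; mean velocity V = Q/A = 0.01817/0.00691 = 2.629 m/s.
Reynolds number Re = ρVD/μ = 1.2 · 2.629 · 0.0938 / 2.09e-05 = 1.416e+04.
Re > 4000 → turbulent. Relative roughness ε/D = 0.000288/0.0938 = 0.00307. Haaland: 1/√f = -1.8 log₁₀[(0.00307/3.7)^1.11 + 6.9/1.416e+04] = -1.8 log₁₀[0.00038 + 0.000487] = 5.511, so f = 0.03293.
Total minor-loss coefficient ΣK = 1·1.4 + 3·0.43 + 3·0.26 = 3.47.
ΔP = [f·L/D + ΣK]·(ρV²/2) = [0.03293·638/0.0938 + 3.47]·(1.2·2.629²/2) = [224 + 3.47]·4.147 = 943.1 Pa.
Pumping power P = QΔP = 0.01817·943.1 = 17.13 W = 17.1 W.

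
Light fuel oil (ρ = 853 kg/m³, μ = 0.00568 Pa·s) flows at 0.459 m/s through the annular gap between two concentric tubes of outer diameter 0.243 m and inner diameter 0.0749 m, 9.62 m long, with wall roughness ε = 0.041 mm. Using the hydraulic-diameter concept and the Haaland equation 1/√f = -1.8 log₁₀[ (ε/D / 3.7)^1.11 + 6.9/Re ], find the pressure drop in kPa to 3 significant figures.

Hydraulic diameter D_h = 4A/P = D_o - D_i = 0.243 - 0.0749 = 0.1681 m.
Re = ρVD_h/μ = 853·0.459·0.1681/0.00568 = 1.159e+04.
ε/D_h = 4.1e-05/0.1681 = 0.000244; Haaland gives 1/√f = -1.8 log₁₀[2.29e-05+0.000595] = 5.776, so f = 0.02998.
ΔP = f(L/D_h)(ρV²/2) = 0.02998·9.62/0.1681·89.86 = 154.1 Pa.
ΔP = 0.154 kPa.

ΔP ≈ 0.154 kPa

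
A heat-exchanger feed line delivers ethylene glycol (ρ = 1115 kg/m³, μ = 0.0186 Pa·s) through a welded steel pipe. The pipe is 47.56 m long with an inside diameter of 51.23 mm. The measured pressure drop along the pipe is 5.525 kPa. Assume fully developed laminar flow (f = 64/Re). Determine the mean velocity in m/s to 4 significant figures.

For laminar flow, f = 64/Re with Re = ρVD/μ, so Darcy-Weisbach reduces to ΔP = 32μLV/D². Solving for V: V = ΔP·D²/(32μL) = 5525·(0.05123)²/(32·0.0186·47.56) = 0.5122 m/s.
Check: Re = ρVD/μ = 1115·0.5122·0.05123/0.0186 = 1573 < 2300, so the laminar assumption holds.

V ≈ 0.5122 m/s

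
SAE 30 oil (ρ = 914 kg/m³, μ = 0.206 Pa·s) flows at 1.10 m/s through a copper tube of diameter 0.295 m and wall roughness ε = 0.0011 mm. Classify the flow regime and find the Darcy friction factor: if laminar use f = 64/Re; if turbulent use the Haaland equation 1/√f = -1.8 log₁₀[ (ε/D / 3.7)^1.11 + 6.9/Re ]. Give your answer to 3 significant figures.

Re = ρVD/μ = 914·1.1·0.295/0.206 = 1440.
Re < 2300 → laminar, so f = 64/Re = 0.04445 (roughness is irrelevant in laminar flow).

f ≈ 0.0445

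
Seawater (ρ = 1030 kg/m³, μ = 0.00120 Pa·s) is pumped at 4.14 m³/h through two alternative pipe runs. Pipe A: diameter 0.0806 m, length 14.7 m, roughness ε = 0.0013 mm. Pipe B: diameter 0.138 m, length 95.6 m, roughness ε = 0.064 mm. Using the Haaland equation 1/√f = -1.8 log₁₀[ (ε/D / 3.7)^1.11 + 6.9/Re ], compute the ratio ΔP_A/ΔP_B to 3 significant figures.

Pipe A: V = Q/A = 0.00115/0.005102 = 0.2254 m/s; Re = 1.559e+04; ε/D = 1.61e-05; Haaland → f = 0.02745; ΔP_A = f(L/D)(ρV²/2) = 131 Pa.
Pipe B: V = Q/A = 0.00115/0.01496 = 0.07689 m/s; Re = 9107; ε/D = 0.000464; Haaland → f = 0.03223; ΔP_B = f(L/D)(ρV²/2) = 67.97 Pa.
ΔP_A/ΔP_B = 131/67.97 = 1.93.

ΔP_A/ΔP_B ≈ 1.93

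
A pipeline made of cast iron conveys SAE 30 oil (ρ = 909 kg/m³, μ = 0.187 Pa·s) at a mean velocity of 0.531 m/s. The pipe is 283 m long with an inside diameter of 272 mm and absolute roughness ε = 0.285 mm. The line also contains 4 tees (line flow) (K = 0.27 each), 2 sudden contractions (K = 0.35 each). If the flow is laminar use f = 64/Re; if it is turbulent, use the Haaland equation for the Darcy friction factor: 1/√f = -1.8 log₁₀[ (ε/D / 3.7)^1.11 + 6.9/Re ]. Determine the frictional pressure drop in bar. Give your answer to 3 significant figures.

Reynolds number Re = ρVD/μ = 909 · 0.531 · 0.272 / 0.187 = 702.1.
Re < 2300 → laminar flow, so f = 64/Re = 64/702.1 = 0.09116 (the turbulent correlation is not needed).
Total minor-loss coefficient ΣK = 4·0.27 + 2·0.35 = 1.78.
ΔP = [f·L/D + ΣK]·(ρV²/2) = [0.09116·283/0.272 + 1.78]·(909·0.531²/2) = [94.84 + 1.78]·128.2 = 1.238e+04 Pa.
ΔP = 1.238e+04 Pa = 0.124 bar.

ΔP ≈ 0.124 bar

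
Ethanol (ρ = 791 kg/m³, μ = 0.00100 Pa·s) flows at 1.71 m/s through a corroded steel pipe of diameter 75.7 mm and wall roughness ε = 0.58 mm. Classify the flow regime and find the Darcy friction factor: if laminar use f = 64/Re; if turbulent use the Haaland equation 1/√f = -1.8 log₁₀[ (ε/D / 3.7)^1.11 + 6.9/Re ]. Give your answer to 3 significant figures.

Re = ρVD/μ = 791·1.71·0.0757/0.001 = 1.024e+05.
Re > 4000 → turbulent. ε/D = 0.00058/0.0757 = 0.00766; Haaland: 1/√f = -1.8 log₁₀[0.00105 + 6.74e-05] = 5.314, so f = 0.03542.

f ≈ 0.0354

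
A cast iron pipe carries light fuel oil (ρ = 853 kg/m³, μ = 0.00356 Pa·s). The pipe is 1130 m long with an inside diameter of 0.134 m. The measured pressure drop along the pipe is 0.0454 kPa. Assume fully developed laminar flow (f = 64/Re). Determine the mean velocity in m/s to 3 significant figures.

V ≈ 0.00633 m/s

For laminar flow, f = 64/Re with Re = ρVD/μ, so Darcy-Weisbach reduces to ΔP = 32μLV/D². Solving for V: V = ΔP·D²/(32μL) = 45.4·(0.134)²/(32·0.00356·1130) = 0.006333 m/s.
Check: Re = ρVD/μ = 853·0.006333·0.134/0.00356 = 203.3 < 2300, so the laminar assumption holds.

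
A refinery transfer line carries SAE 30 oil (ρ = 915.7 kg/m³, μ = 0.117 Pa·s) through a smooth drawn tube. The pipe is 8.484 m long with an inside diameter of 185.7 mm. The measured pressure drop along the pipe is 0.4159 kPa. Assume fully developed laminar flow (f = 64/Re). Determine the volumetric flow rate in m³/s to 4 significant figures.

Q ≈ 0.01223 m³/s

For laminar flow, f = 64/Re with Re = ρVD/μ, so Darcy-Weisbach reduces to ΔP = 32μLV/D². Solving for V: V = ΔP·D²/(32μL) = 415.9·(0.1857)²/(32·0.117·8.484) = 0.4515 m/s.
Check: Re = ρVD/μ = 915.7·0.4515·0.1857/0.117 = 656.2 < 2300, so the laminar assumption holds.
Q = V·A = 0.4515·(π/4·0.1857²) = 0.01223 m³/s = 0.01223 m³/s.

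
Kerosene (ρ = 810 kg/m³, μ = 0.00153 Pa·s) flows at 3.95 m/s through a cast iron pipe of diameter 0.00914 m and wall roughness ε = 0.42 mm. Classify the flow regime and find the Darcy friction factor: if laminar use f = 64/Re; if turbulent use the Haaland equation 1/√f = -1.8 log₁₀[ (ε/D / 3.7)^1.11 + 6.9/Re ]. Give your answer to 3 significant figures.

f ≈ 0.0703

Re = ρVD/μ = 810·3.95·0.00914/0.00153 = 1.911e+04.
Re > 4000 → turbulent. ε/D = 0.00042/0.00914 = 0.046; Haaland: 1/√f = -1.8 log₁₀[0.00766 + 0.000361] = 3.772, so f = 0.07028.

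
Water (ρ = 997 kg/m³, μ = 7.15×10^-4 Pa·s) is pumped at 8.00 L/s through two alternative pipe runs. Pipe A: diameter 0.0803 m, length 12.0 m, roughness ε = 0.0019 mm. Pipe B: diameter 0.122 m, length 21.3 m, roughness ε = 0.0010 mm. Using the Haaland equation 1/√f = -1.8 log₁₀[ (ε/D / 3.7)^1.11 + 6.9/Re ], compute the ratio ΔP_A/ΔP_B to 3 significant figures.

ΔP_A/ΔP_B ≈ 4.22

Pipe A: V = Q/A = 0.008/0.005064 = 1.58 m/s; Re = 1.769e+05; ε/D = 2.37e-05; Haaland → f = 0.01601; ΔP_A = f(L/D)(ρV²/2) = 2977 Pa.
Pipe B: V = Q/A = 0.008/0.01169 = 0.6844 m/s; Re = 1.164e+05; ε/D = 8.2e-06; Haaland → f = 0.0173; ΔP_B = f(L/D)(ρV²/2) = 705.3 Pa.
ΔP_A/ΔP_B = 2977/705.3 = 4.22.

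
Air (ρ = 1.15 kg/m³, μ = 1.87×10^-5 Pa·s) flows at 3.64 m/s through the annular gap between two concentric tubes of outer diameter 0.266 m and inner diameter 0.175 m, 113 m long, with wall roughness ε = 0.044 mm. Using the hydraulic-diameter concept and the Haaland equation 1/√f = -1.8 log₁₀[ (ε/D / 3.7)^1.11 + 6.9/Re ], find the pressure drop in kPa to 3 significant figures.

Hydraulic diameter D_h = 4A/P = D_o - D_i = 0.266 - 0.175 = 0.091 m.
Re = ρVD_h/μ = 1.15·3.64·0.091/1.87e-05 = 2.037e+04.
ε/D_h = 4.4e-05/0.091 = 0.000484; Haaland gives 1/√f = -1.8 log₁₀[4.89e-05+0.000339] = 6.141, so f = 0.02652.
ΔP = f(L/D_h)(ρV²/2) = 0.02652·113/0.091·7.619 = 250.9 Pa.
ΔP = 0.251 kPa.

ΔP ≈ 0.251 kPa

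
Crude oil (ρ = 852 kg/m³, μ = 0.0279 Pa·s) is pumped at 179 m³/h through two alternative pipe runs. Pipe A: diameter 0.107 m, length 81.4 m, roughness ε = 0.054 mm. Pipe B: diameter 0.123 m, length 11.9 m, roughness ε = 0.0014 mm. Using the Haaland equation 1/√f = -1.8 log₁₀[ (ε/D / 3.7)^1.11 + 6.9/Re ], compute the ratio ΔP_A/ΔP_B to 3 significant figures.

ΔP_A/ΔP_B ≈ 13.7

Pipe A: V = Q/A = 0.04972/0.008992 = 5.53 m/s; Re = 1.807e+04; ε/D = 0.000505; Haaland → f = 0.02728; ΔP_A = f(L/D)(ρV²/2) = 2.704e+05 Pa.
Pipe B: V = Q/A = 0.04972/0.01188 = 4.185 m/s; Re = 1.572e+04; ε/D = 1.14e-05; Haaland → f = 0.02739; ΔP_B = f(L/D)(ρV²/2) = 1.977e+04 Pa.
ΔP_A/ΔP_B = 2.704e+05/1.977e+04 = 13.7.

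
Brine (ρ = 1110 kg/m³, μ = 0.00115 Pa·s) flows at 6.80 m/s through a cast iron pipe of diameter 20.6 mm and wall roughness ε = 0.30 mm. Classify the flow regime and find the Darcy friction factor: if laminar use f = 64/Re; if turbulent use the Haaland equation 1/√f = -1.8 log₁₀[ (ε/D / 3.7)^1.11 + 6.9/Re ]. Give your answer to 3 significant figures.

Re = ρVD/μ = 1110·6.8·0.0206/0.00115 = 1.352e+05.
Re > 4000 → turbulent. ε/D = 0.0003/0.0206 = 0.0146; Haaland: 1/√f = -1.8 log₁₀[0.00214 + 5.1e-05] = 4.787, so f = 0.04364.

f ≈ 0.0436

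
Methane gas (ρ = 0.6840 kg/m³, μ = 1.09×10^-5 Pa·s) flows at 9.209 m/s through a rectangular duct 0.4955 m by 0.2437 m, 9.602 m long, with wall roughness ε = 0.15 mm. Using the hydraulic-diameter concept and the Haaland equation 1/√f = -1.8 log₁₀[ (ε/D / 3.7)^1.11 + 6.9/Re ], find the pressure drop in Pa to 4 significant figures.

ΔP ≈ 15.78 Pa

Hydraulic diameter D_h = 4A/P = 4·(0.4955·0.2437)/(2·(0.4955+0.2437)) = 0.483/1.478 = 0.3267 m.
Re = ρVD_h/μ = 0.684·9.209·0.3267/1.09e-05 = 1.888e+05.
ε/D_h = 0.00015/0.3267 = 0.000459; Haaland gives 1/√f = -1.8 log₁₀[4.61e-05+3.65e-05] = 7.349, so f = 0.01852.
ΔP = f(L/D_h)(ρV²/2) = 0.01852·9.602/0.3267·29 = 15.78 Pa.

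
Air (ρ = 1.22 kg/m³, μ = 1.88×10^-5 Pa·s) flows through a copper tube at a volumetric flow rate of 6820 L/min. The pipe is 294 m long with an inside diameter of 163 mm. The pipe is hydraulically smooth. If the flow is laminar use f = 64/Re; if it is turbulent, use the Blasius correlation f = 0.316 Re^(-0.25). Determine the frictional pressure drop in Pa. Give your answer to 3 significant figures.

Q = 6820 L/min = 6820/60000 = 0.1137 m³/s.
Cross-sectional area A = πD²/4 = π(0.163)²/4 = 0.02087 m²; mean velocity V = Q/A = 0.1137/0.02087 = 5.447 m/s.
Reynolds number Re = ρVD/μ = 1.22 · 5.447 · 0.163 / 1.88e-05 = 5.762e+04.
Re > 4000 → turbulent. Smooth-pipe (Blasius): f = 0.316 Re^(-0.25) = 0.316/(5.762e+04)^0.25 = 0.0204.
Darcy-Weisbach: ΔP = f(L/D)(ρV²/2) = 0.0204·(294/0.163)·(1.22·5.447²/2) = 0.0204·1804·18.1 = 665.8 Pa.

ΔP ≈ 666 Pa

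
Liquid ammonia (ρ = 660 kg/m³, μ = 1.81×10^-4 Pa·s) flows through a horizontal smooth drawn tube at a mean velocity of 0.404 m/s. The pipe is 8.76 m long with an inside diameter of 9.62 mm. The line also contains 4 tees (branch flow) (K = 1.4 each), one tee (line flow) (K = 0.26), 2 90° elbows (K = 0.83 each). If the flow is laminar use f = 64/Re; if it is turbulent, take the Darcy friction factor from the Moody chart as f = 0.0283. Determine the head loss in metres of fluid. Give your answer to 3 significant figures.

Reynolds number Re = ρVD/μ = 660 · 0.404 · 0.00962 / 0.000181 = 1.417e+04.
Re > 4000 → turbulent; use the Moody-chart value f = 0.0283.
Total minor-loss coefficient ΣK = 4·1.4 + 1·0.26 + 2·0.83 = 7.52.
ΔP = [f·L/D + ΣK]·(ρV²/2) = [0.0283·8.76/0.00962 + 7.52]·(660·0.404²/2) = [25.77 + 7.52]·53.86 = 1793 Pa.
Head loss h_f = ΔP/(ρg) = 1793/(660·9.81) = 0.277 m.

h_f ≈ 0.277 m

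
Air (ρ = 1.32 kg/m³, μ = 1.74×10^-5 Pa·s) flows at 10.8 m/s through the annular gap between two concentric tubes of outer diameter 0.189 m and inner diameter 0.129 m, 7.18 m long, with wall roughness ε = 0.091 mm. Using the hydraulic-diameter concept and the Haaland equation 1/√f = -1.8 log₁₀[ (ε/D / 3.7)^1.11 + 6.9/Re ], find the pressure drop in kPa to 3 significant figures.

ΔP ≈ 0.232 kPa

Hydraulic diameter D_h = 4A/P = D_o - D_i = 0.189 - 0.129 = 0.06 m.
Re = ρVD_h/μ = 1.32·10.8·0.06/1.74e-05 = 4.916e+04.
ε/D_h = 9.1e-05/0.06 = 0.00152; Haaland gives 1/√f = -1.8 log₁₀[0.000174+0.00014] = 6.305, so f = 0.02515.
ΔP = f(L/D_h)(ρV²/2) = 0.02515·7.18/0.06·76.98 = 231.7 Pa.
ΔP = 0.232 kPa.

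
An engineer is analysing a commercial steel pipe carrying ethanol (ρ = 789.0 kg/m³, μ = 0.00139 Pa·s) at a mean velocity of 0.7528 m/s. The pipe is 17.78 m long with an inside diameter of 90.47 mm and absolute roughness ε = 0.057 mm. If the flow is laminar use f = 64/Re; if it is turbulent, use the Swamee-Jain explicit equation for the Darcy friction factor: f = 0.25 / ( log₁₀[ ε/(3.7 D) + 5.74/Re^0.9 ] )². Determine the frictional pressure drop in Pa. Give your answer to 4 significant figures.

Reynolds number Re = ρVD/μ = 789 · 0.7528 · 0.09047 / 0.00139 = 3.866e+04.
Re > 4000 → turbulent. Relative roughness ε/D = 5.7e-05/0.09047 = 0.00063. Swamee-Jain: f = 0.25/(log₁₀[0.00063/3.7 + 5.74/3.866e+04^0.9])² = 0.25/(log₁₀[0.00017 + 0.000427])² = 0.25/(-3.224)² = 0.02405.
Darcy-Weisbach: ΔP = f(L/D)(ρV²/2) = 0.02405·(17.78/0.09047)·(789·0.7528²/2) = 0.02405·196.5·223.6 = 1057 Pa.

ΔP ≈ 1057 Pa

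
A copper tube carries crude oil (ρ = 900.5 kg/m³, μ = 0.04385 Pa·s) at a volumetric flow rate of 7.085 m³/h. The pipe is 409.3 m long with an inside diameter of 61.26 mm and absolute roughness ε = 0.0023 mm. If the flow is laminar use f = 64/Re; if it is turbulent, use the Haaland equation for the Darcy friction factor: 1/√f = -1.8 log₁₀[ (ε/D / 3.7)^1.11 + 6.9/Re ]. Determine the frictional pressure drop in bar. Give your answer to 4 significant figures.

ΔP ≈ 1.022 bar

Q = 7.085 m³/h = 7.085/3600 = 0.001968 m³/s.
Cross-sectional area A = πD²/4 = π(0.06126)²/4 = 0.002947 m²; mean velocity V = Q/A = 0.001968/0.002947 = 0.6677 m/s.
Reynolds number Re = ρVD/μ = 900.5 · 0.6677 · 0.06126 / 0.0439 = 840.
Re < 2300 → laminar flow, so f = 64/Re = 64/840 = 0.07619 (the turbulent correlation is not needed).
Darcy-Weisbach: ΔP = f(L/D)(ρV²/2) = 0.07619·(409.3/0.06126)·(900.5·0.6677²/2) = 0.07619·6681·200.7 = 1.022e+05 Pa.
ΔP = 1.022e+05 Pa = 1.022 bar.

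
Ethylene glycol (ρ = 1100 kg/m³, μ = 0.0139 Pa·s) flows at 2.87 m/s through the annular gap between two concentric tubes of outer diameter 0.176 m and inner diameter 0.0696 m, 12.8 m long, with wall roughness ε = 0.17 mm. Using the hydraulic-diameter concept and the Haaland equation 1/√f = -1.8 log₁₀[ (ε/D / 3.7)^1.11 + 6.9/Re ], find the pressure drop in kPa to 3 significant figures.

Hydraulic diameter D_h = 4A/P = D_o - D_i = 0.176 - 0.0696 = 0.1064 m.
Re = ρVD_h/μ = 1100·2.87·0.1064/0.0139 = 2.417e+04.
ε/D_h = 0.00017/0.1064 = 0.0016; Haaland gives 1/√f = -1.8 log₁₀[0.000184+0.000286] = 5.991, so f = 0.02786.
ΔP = f(L/D_h)(ρV²/2) = 0.02786·12.8/0.1064·4530 = 1.519e+04 Pa.
ΔP = 15.2 kPa.

ΔP ≈ 15.2 kPa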